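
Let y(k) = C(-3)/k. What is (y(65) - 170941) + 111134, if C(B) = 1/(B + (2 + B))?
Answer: -15549821/260 ≈ -59807.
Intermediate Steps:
C(B) = 1/(2 + 2*B)
y(k) = -1/(4*k) (y(k) = (1/(2*(1 - 3)))/k = ((½)/(-2))/k = ((½)*(-½))/k = -1/(4*k))
(y(65) - 170941) + 111134 = (-¼/65 - 170941) + 111134 = (-¼*1/65 - 170941) + 111134 = (-1/260 - 170941) + 111134 = -44444661/260 + 111134 = -15549821/260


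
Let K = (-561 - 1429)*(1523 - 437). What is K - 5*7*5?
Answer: -2161315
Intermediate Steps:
K = -2161140 (K = -1990*1086 = -2161140)
K - 5*7*5 = -2161140 - 5*7*5 = -2161140 - 35*5 = -2161140 - 175 = -2161315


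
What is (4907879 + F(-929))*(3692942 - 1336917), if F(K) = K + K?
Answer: 11558708126525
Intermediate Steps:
F(K) = 2*K
(4907879 + F(-929))*(3692942 - 1336917) = (4907879 + 2*(-929))*(3692942 - 1336917) = (4907879 - 1858)*2356025 = 4906021*2356025 = 11558708126525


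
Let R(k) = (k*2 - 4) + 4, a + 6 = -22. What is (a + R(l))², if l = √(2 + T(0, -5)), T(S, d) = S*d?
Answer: 792 - 112*√2 ≈ 633.61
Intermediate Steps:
a = -28 (a = -6 - 22 = -28)
l = √2 (l = √(2 + 0*(-5)) = √(2 + 0) = √2 ≈ 1.4142)
R(k) = 2*k (R(k) = (2*k - 4) + 4 = (-4 + 2*k) + 4 = 2*k)
(a + R(l))² = (-28 + 2*√2)²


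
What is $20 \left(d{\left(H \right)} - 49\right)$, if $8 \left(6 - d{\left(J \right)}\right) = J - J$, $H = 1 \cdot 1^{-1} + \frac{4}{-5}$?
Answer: $-860$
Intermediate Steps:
$H = \frac{1}{5}$ ($H = 1 \cdot 1 + 4 \left(- \frac{1}{5}\right) = 1 - \frac{4}{5} = \frac{1}{5} \approx 0.2$)
$d{\left(J \right)} = 6$ ($d{\left(J \right)} = 6 - \frac{J - J}{8} = 6 - 0 = 6 + 0 = 6$)
$20 \left(d{\left(H \right)} - 49\right) = 20 \left(6 - 49\right) = 20 \left(-43\right) = -860$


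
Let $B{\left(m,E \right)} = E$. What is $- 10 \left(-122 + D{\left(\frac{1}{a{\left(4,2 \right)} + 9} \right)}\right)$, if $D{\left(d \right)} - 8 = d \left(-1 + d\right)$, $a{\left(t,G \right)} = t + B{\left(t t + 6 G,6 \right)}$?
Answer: $\frac{411720}{361} \approx 1140.5$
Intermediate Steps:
$a{\left(t,G \right)} = 6 + t$ ($a{\left(t,G \right)} = t + 6 = 6 + t$)
$D{\left(d \right)} = 8 + d \left(-1 + d\right)$
$- 10 \left(-122 + D{\left(\frac{1}{a{\left(4,2 \right)} + 9} \right)}\right) = - 10 \left(-122 + \left(8 + \left(\frac{1}{\left(6 + 4\right) + 9}\right)^{2} - \frac{1}{\left(6 + 4\right) + 9}\right)\right) = - 10 \left(-122 + \left(8 + \left(\frac{1}{10 + 9}\right)^{2} - \frac{1}{10 + 9}\right)\right) = - 10 \left(-122 + \left(8 + \left(\frac{1}{19}\right)^{2} - \frac{1}{19}\right)\right) = - 10 \left(-122 + \left(8 + \frac{1}{361} - \frac{1}{19}\right)\right) = - 10 \left(-122 + \frac{2870}{361}\right) = \left(-10\right) \left(- \frac{41172}{361}\right) = \frac{411720}{361}$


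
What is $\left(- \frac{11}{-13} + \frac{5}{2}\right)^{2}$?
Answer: $\frac{7569}{676} \approx 11.197$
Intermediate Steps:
$\left(- \frac{11}{-13} + \frac{5}{2}\right)^{2} = \left(\left(-11\right) \left(- \frac{1}{13}\right) + 5 \cdot \frac{1}{2}\right)^{2} = \left(\frac{11}{13} + \frac{5}{2}\right)^{2} = \left(\frac{87}{26}\right)^{2} = \frac{7569}{676}$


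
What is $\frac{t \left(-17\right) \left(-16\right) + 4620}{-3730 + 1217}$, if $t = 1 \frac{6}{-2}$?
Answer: $- \frac{3804}{2513} \approx -1.5137$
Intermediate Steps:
$t = -3$ ($t = 1 \cdot 6 \left(- \frac{1}{2}\right) = 1 \left(-3\right) = -3$)
$\frac{t \left(-17\right) \left(-16\right) + 4620}{-3730 + 1217} = \frac{\left(-3\right) \left(-17\right) \left(-16\right) + 4620}{-3730 + 1217} = \frac{51 \left(-16\right) + 4620}{-2513} = \left(-816 + 4620\right) \left(- \frac{1}{2513}\right) = 3804 \left(- \frac{1}{2513}\right) = - \frac{3804}{2513}$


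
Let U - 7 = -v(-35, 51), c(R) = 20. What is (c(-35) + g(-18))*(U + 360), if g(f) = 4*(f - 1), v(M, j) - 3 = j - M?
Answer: -15568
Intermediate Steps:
v(M, j) = 3 + j - M (v(M, j) = 3 + (j - M) = 3 + j - M)
g(f) = -4 + 4*f (g(f) = 4*(-1 + f) = -4 + 4*f)
U = -82 (U = 7 - (3 + 51 - 1*(-35)) = 7 - (3 + 51 + 35) = 7 - 1*89 = 7 - 89 = -82)
(c(-35) + g(-18))*(U + 360) = (20 + (-4 + 4*(-18)))*(-82 + 360) = (20 + (-4 - 72))*278 = (20 - 76)*278 = -56*278 = -15568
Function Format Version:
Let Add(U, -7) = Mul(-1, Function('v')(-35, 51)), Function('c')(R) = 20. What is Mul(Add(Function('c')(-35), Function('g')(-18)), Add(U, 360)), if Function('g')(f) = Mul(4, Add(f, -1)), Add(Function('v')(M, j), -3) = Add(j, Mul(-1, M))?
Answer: -15568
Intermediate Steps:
Function('v')(M, j) = Add(3, j, Mul(-1, M)) (Function('v')(M, j) = Add(3, Add(j, Mul(-1, M))) = Add(3, j, Mul(-1, M)))
Function('g')(f) = Add(-4, Mul(4, f)) (Function('g')(f) = Mul(4, Add(-1, f)) = Add(-4, Mul(4, f)))
U = -82 (U = Add(7, Mul(-1, Add(3, 51, Mul(-1, -35)))) = Add(7, Mul(-1, Add(3, 51, 35))) = Add(7, Mul(-1, 89)) = Add(7, -89) = -82)
Mul(Add(Function('c')(-35), Function('g')(-18)), Add(U, 360)) = Mul(Add(20, Add(-4, Mul(4, -18))), Add(-82, 360)) = Mul(Add(20, Add(-4, -72)), 278) = Mul(Add(20, -76), 278) = Mul(-56, 278) = -15568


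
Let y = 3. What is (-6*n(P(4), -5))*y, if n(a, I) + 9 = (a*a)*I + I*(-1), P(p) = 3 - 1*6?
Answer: 882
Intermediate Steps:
P(p) = -3 (P(p) = 3 - 6 = -3)
n(a, I) = -9 - I + I*a² (n(a, I) = -9 + ((a*a)*I + I*(-1)) = -9 + (a²*I - I) = -9 + (I*a² - I) = -9 + (-I + I*a²) = -9 - I + I*a²)
(-6*n(P(4), -5))*y = -6*(-9 - 1*(-5) - 5*(-3)²)*3 = -6*(-9 + 5 - 5*9)*3 = -6*(-9 + 5 - 45)*3 = -6*(-49)*3 = 294*3 = 882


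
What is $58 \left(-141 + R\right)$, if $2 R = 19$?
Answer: $-7627$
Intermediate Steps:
$R = \frac{19}{2}$ ($R = \frac{1}{2} \cdot 19 = \frac{19}{2} \approx 9.5$)
$58 \left(-141 + R\right) = 58 \left(-141 + \frac{19}{2}\right) = 58 \left(- \frac{263}{2}\right) = -7627$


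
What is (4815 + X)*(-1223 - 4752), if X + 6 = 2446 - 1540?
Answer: -34147125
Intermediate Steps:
X = 900 (X = -6 + (2446 - 1540) = -6 + 906 = 900)
(4815 + X)*(-1223 - 4752) = (4815 + 900)*(-1223 - 4752) = 5715*(-5975) = -34147125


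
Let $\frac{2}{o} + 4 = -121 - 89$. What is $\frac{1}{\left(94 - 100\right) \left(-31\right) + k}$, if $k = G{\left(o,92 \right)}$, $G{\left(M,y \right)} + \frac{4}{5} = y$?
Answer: $\frac{5}{1386} \approx 0.0036075$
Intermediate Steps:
$o = - \frac{1}{107}$ ($o = \frac{2}{-4 - 210} = \frac{2}{-214} = 2 \left(- \frac{1}{214}\right) = - \frac{1}{107} \approx -0.0093458$)
$G{\left(M,y \right)} = - \frac{4}{5} + y$
$k = \frac{456}{5}$ ($k = - \frac{4}{5} + 92 = \frac{456}{5} \approx 91.2$)
$\frac{1}{\left(94 - 100\right) \left(-31\right) + k} = \frac{1}{\left(94 - 100\right) \left(-31\right) + \frac{456}{5}} = \frac{1}{\left(-6\right) \left(-31\right) + \frac{456}{5}} = \frac{1}{186 + \frac{456}{5}} = \frac{1}{\frac{1386}{5}} = \frac{5}{1386}$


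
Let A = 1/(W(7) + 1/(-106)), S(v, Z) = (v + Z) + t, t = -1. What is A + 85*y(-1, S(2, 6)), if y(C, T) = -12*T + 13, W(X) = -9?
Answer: -5763531/955 ≈ -6035.1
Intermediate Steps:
S(v, Z) = -1 + Z + v (S(v, Z) = (v + Z) - 1 = (Z + v) - 1 = -1 + Z + v)
y(C, T) = 13 - 12*T
A = -106/955 (A = 1/(-9 + 1/(-106)) = 1/(-9 - 1/106) = 1/(-955/106) = -106/955 ≈ -0.11099)
A + 85*y(-1, S(2, 6)) = -106/955 + 85*(13 - 12*(-1 + 6 + 2)) = -106/955 + 85*(13 - 12*7) = -106/955 + 85*(13 - 84) = -106/955 + 85*(-71) = -106/955 - 6035 = -5763531/955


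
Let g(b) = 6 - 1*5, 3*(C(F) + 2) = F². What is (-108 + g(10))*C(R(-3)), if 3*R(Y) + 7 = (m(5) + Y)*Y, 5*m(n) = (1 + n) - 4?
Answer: 142738/675 ≈ 211.46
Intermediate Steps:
m(n) = -⅗ + n/5 (m(n) = ((1 + n) - 4)/5 = (-3 + n)/5 = -⅗ + n/5)
R(Y) = -7/3 + Y*(⅖ + Y)/3 (R(Y) = -7/3 + (((-⅗ + (⅕)*5) + Y)*Y)/3 = -7/3 + (((-⅗ + 1) + Y)*Y)/3 = -7/3 + ((⅖ + Y)*Y)/3 = -7/3 + (Y*(⅖ + Y))/3 = -7/3 + Y*(⅖ + Y)/3)
C(F) = -2 + F²/3
g(b) = 1 (g(b) = 6 - 5 = 1)
(-108 + g(10))*C(R(-3)) = (-108 + 1)*(-2 + (-7/3 + (⅓)*(-3)² + (2/15)*(-3))²/3) = -107*(-2 + (-7/3 + (⅓)*9 - ⅖)²/3) = -107*(-2 + (-7/3 + 3 - ⅖)²/3) = -107*(-2 + (4/15)²/3) = -107*(-2 + (⅓)*(16/225)) = -107*(-2 + 16/675) = -107*(-1334/675) = 142738/675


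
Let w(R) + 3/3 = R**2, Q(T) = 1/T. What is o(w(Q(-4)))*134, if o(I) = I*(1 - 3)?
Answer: 1005/4 ≈ 251.25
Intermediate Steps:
w(R) = -1 + R**2
o(I) = -2*I (o(I) = I*(-2) = -2*I)
o(w(Q(-4)))*134 = -2*(-1 + (1/(-4))**2)*134 = -2*(-1 + (-1/4)**2)*134 = -2*(-1 + 1/16)*134 = -2*(-15/16)*134 = (15/8)*134 = 1005/4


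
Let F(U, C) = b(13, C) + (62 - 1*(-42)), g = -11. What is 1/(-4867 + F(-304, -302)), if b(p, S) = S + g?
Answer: -1/5076 ≈ -0.00019701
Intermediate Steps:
b(p, S) = -11 + S (b(p, S) = S - 11 = -11 + S)
F(U, C) = 93 + C (F(U, C) = (-11 + C) + (62 - 1*(-42)) = (-11 + C) + (62 + 42) = (-11 + C) + 104 = 93 + C)
1/(-4867 + F(-304, -302)) = 1/(-4867 + (93 - 302)) = 1/(-4867 - 209) = 1/(-5076) = -1/5076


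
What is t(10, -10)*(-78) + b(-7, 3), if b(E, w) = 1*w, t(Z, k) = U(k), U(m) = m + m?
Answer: 1563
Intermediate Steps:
U(m) = 2*m
t(Z, k) = 2*k
b(E, w) = w
t(10, -10)*(-78) + b(-7, 3) = (2*(-10))*(-78) + 3 = -20*(-78) + 3 = 1560 + 3 = 1563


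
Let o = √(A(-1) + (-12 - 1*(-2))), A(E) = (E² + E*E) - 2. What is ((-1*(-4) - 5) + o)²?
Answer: (1 - I*√10)² ≈ -9.0 - 6.3246*I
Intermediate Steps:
A(E) = -2 + 2*E² (A(E) = (E² + E²) - 2 = 2*E² - 2 = -2 + 2*E²)
o = I*√10 (o = √((-2 + 2*(-1)²) + (-12 - 1*(-2))) = √((-2 + 2*1) + (-12 + 2)) = √((-2 + 2) - 10) = √(0 - 10) = √(-10) = I*√10 ≈ 3.1623*I)
((-1*(-4) - 5) + o)² = ((-1*(-4) - 5) + I*√10)² = ((4 - 5) + I*√10)² = (-1 + I*√10)²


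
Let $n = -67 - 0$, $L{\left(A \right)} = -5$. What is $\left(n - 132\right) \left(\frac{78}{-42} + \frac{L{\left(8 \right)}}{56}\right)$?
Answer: $\frac{21691}{56} \approx 387.34$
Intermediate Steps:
$n = -67$ ($n = -67 + 0 = -67$)
$\left(n - 132\right) \left(\frac{78}{-42} + \frac{L{\left(8 \right)}}{56}\right) = \left(-67 - 132\right) \left(\frac{78}{-42} - \frac{5}{56}\right) = - 199 \left(78 \left(- \frac{1}{42}\right) - \frac{5}{56}\right) = - 199 \left(- \frac{13}{7} - \frac{5}{56}\right) = \left(-199\right) \left(- \frac{109}{56}\right) = \frac{21691}{56}$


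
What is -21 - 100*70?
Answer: -7021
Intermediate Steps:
-21 - 100*70 = -21 - 7000 = -7021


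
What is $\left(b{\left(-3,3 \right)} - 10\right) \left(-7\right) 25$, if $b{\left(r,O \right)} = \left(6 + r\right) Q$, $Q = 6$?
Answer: $-1400$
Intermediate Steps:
$b{\left(r,O \right)} = 36 + 6 r$ ($b{\left(r,O \right)} = \left(6 + r\right) 6 = 36 + 6 r$)
$\left(b{\left(-3,3 \right)} - 10\right) \left(-7\right) 25 = \left(\left(36 + 6 \left(-3\right)\right) - 10\right) \left(-7\right) 25 = \left(\left(36 - 18\right) - 10\right) \left(-7\right) 25 = \left(18 - 10\right) \left(-7\right) 25 = 8 \left(-7\right) 25 = \left(-56\right) 25 = -1400$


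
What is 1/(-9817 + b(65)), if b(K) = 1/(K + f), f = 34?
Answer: -99/971882 ≈ -0.00010186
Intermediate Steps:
b(K) = 1/(34 + K) (b(K) = 1/(K + 34) = 1/(34 + K))
1/(-9817 + b(65)) = 1/(-9817 + 1/(34 + 65)) = 1/(-9817 + 1/99) = 1/(-971882/99) = -99/971882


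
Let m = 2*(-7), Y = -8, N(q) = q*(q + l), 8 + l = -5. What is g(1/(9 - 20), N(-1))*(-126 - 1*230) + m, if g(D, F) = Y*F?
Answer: 39858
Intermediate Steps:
l = -13 (l = -8 - 5 = -13)
N(q) = q*(-13 + q) (N(q) = q*(q - 13) = q*(-13 + q))
g(D, F) = -8*F
m = -14
g(1/(9 - 20), N(-1))*(-126 - 1*230) + m = (-(-8)*(-13 - 1))*(-126 - 1*230) - 14 = (-(-8)*(-14))*(-126 - 230) - 14 = -8*14*(-356) - 14 = -112*(-356) - 14 = 39872 - 14 = 39858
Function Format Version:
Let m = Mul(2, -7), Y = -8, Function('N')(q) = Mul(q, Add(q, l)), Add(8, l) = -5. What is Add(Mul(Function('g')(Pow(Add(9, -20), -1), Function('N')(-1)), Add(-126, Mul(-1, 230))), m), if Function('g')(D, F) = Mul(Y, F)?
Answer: 39858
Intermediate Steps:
l = -13 (l = Add(-8, -5) = -13)
Function('N')(q) = Mul(q, Add(-13, q)) (Function('N')(q) = Mul(q, Add(q, -13)) = Mul(q, Add(-13, q)))
Function('g')(D, F) = Mul(-8, F)
m = -14
Add(Mul(Function('g')(Pow(Add(9, -20), -1), Function('N')(-1)), Add(-126, Mul(-1, 230))), m) = Add(Mul(Mul(-8, Mul(-1, Add(-13, -1))), Add(-126, Mul(-1, 230))), -14) = Add(Mul(Mul(-8, Mul(-1, -14)), Add(-126, -230)), -14) = Add(Mul(Mul(-8, 14), -356), -14) = Add(Mul(-112, -356), -14) = Add(39872, -14) = 39858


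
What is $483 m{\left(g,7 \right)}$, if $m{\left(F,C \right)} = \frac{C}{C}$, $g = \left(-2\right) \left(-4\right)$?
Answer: $483$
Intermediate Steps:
$g = 8$
$m{\left(F,C \right)} = 1$
$483 m{\left(g,7 \right)} = 483 \cdot 1 = 483$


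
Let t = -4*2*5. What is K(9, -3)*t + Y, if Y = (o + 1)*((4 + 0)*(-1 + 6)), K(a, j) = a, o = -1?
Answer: -360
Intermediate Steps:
t = -40 (t = -8*5 = -40)
Y = 0 (Y = (-1 + 1)*((4 + 0)*(-1 + 6)) = 0*(4*5) = 0*20 = 0)
K(9, -3)*t + Y = 9*(-40) + 0 = -360 + 0 = -360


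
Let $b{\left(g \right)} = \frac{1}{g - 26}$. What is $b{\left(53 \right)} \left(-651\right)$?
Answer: $- \frac{217}{9} \approx -24.111$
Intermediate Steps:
$b{\left(g \right)} = \frac{1}{-26 + g}$
$b{\left(53 \right)} \left(-651\right) = \frac{1}{-26 + 53} \left(-651\right) = \frac{1}{27} \left(-651\right) = - \frac{217}{9}$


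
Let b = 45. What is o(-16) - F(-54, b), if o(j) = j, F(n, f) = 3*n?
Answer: 146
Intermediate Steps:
o(-16) - F(-54, b) = -16 - 3*(-54) = -16 - 1*(-162) = -16 + 162 = 146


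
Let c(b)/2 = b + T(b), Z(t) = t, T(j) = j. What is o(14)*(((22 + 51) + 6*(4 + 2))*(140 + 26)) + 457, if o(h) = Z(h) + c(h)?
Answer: 1267037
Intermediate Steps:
c(b) = 4*b (c(b) = 2*(b + b) = 2*(2*b) = 4*b)
o(h) = 5*h (o(h) = h + 4*h = 5*h)
o(14)*(((22 + 51) + 6*(4 + 2))*(140 + 26)) + 457 = (5*14)*(((22 + 51) + 6*(4 + 2))*(140 + 26)) + 457 = 70*((73 + 6*6)*166) + 457 = 70*((73 + 36)*166) + 457 = 70*(109*166) + 457 = 70*18094 + 457 = 1266580 + 457 = 1267037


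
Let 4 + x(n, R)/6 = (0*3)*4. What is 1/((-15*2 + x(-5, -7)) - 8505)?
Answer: -1/8559 ≈ -0.00011684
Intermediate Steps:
x(n, R) = -24 (x(n, R) = -24 + 6*((0*3)*4) = -24 + 6*(0*4) = -24 + 6*0 = -24 + 0 = -24)
1/((-15*2 + x(-5, -7)) - 8505) = 1/((-15*2 - 24) - 8505) = 1/((-30 - 24) - 8505) = 1/(-54 - 8505) = 1/(-8559) = -1/8559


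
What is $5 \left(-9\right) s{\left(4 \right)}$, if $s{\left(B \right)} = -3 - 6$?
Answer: $405$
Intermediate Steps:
$s{\left(B \right)} = -9$ ($s{\left(B \right)} = -3 - 6 = -9$)
$5 \left(-9\right) s{\left(4 \right)} = 5 \left(-9\right) \left(-9\right) = \left(-45\right) \left(-9\right) = 405$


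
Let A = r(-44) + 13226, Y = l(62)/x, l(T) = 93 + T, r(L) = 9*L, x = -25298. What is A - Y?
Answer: 324573495/25298 ≈ 12830.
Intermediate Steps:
Y = -155/25298 (Y = (93 + 62)/(-25298) = 155*(-1/25298) = -155/25298 ≈ -0.0061270)
A = 12830 (A = 9*(-44) + 13226 = -396 + 13226 = 12830)
A - Y = 12830 - 1*(-155/25298) = 12830 + 155/25298 = 324573495/25298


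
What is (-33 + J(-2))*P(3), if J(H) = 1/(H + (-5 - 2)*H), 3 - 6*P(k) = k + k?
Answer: 395/24 ≈ 16.458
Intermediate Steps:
P(k) = 1/2 - k/3 (P(k) = 1/2 - (k + k)/6 = 1/2 - k/3)
J(H) = -1/(6*H) (J(H) = 1/(H - 7*H) = 1/(-6*H) = -1/(6*H))
(-33 + J(-2))*P(3) = (-33 - 1/6/(-2))*(1/2 - 1/3*3) = (-33 - 1/6*(-1/2))*(1/2 - 1) = (-33 + 1/12)*(-1/2) = -395/12*(-1/2) = 395/24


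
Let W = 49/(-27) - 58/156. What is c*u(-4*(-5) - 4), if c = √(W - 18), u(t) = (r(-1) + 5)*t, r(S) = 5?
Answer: 80*I*√1105338/117 ≈ 718.87*I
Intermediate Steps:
W = -1535/702 (W = 49*(-1/27) - 58*1/156 = -49/27 - 29/78 = -1535/702 ≈ -2.1866)
u(t) = 10*t (u(t) = (5 + 5)*t = 10*t)
c = I*√1105338/234 (c = √(-1535/702 - 18) = √(-14171/702) = I*√1105338/234 ≈ 4.493*I)
c*u(-4*(-5) - 4) = (I*√1105338/234)*(10*(-4*(-5) - 4)) = (I*√1105338/234)*(10*(20 - 4)) = (I*√1105338/234)*(10*16) = (I*√1105338/234)*160 = 80*I*√1105338/117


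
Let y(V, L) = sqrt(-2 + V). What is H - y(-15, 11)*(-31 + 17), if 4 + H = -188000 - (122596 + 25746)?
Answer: -336346 + 14*I*sqrt(17) ≈ -3.3635e+5 + 57.723*I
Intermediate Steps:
H = -336346 (H = -4 + (-188000 - (122596 + 25746)) = -4 + (-188000 - 1*148342) = -4 + (-188000 - 148342) = -4 - 336342 = -336346)
H - y(-15, 11)*(-31 + 17) = -336346 - sqrt(-2 - 15)*(-31 + 17) = -336346 - sqrt(-17)*(-14) = -336346 - I*sqrt(17)*(-14) = -336346 - (-14)*I*sqrt(17) = -336346 + 14*I*sqrt(17)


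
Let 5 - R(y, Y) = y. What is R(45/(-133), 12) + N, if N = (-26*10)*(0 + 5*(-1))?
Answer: 173610/133 ≈ 1305.3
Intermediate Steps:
R(y, Y) = 5 - y
N = 1300 (N = -260*(0 - 5) = -260*(-5) = 1300)
R(45/(-133), 12) + N = (5 - 45/(-133)) + 1300 = (5 - 45*(-1)/133) + 1300 = (5 - 1*(-45/133)) + 1300 = (5 + 45/133) + 1300 = 710/133 + 1300 = 173610/133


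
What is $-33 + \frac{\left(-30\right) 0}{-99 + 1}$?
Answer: $-33$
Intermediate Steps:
$-33 + \frac{\left(-30\right) 0}{-99 + 1} = -33 + \frac{1}{-98} \cdot 0 = -33 - 0 = -33 + 0 = -33$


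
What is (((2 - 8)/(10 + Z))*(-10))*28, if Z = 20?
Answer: 56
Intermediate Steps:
(((2 - 8)/(10 + Z))*(-10))*28 = (((2 - 8)/(10 + 20))*(-10))*28 = (-6/30*(-10))*28 = (-6*1/30*(-10))*28 = -1/5*(-10)*28 = 2*28 = 56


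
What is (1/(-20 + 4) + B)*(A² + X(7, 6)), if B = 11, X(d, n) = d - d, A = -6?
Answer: 1575/4 ≈ 393.75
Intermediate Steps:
X(d, n) = 0
(1/(-20 + 4) + B)*(A² + X(7, 6)) = (1/(-20 + 4) + 11)*((-6)² + 0) = (1/(-16) + 11)*(36 + 0) = (-1/16 + 11)*36 = (175/16)*36 = 1575/4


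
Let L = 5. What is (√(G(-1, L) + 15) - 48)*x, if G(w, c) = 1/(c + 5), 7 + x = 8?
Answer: -48 + √1510/10 ≈ -44.114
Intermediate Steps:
x = 1 (x = -7 + 8 = 1)
G(w, c) = 1/(5 + c)
(√(G(-1, L) + 15) - 48)*x = (√(1/(5 + 5) + 15) - 48)*1 = (√(1/10 + 15) - 48)*1 = (√(⅒ + 15) - 48)*1 = (√(151/10) - 48)*1 = (√1510/10 - 48)*1 = (-48 + √1510/10)*1 = -48 + √1510/10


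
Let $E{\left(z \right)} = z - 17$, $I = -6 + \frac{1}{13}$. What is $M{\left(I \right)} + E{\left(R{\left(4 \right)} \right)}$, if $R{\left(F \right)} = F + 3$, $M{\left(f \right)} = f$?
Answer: $- \frac{207}{13} \approx -15.923$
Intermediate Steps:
$I = - \frac{77}{13}$ ($I = -6 + \frac{1}{13} = - \frac{77}{13} \approx -5.9231$)
$R{\left(F \right)} = 3 + F$
$E{\left(z \right)} = -17 + z$ ($E{\left(z \right)} = z - 17 = -17 + z$)
$M{\left(I \right)} + E{\left(R{\left(4 \right)} \right)} = - \frac{77}{13} + \left(-17 + \left(3 + 4\right)\right) = - \frac{77}{13} + \left(-17 + 7\right) = - \frac{77}{13} - 10 = - \frac{207}{13}$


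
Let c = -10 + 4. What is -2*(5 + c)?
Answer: 2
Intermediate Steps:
c = -6
-2*(5 + c) = -2*(5 - 6) = -2*(-1) = 2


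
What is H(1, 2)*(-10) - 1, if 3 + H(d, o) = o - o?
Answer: 29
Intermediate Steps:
H(d, o) = -3 (H(d, o) = -3 + (o - o) = -3 + 0 = -3)
H(1, 2)*(-10) - 1 = -3*(-10) - 1 = 30 - 1 = 29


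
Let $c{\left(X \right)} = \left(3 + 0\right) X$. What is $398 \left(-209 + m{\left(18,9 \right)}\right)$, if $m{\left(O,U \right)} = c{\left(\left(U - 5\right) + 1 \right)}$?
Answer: $-77212$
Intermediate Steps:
$c{\left(X \right)} = 3 X$
$m{\left(O,U \right)} = -12 + 3 U$ ($m{\left(O,U \right)} = 3 \left(\left(U - 5\right) + 1\right) = 3 \left(\left(-5 + U\right) + 1\right) = 3 \left(-4 + U\right) = -12 + 3 U$)
$398 \left(-209 + m{\left(18,9 \right)}\right) = 398 \left(-209 + \left(-12 + 3 \cdot 9\right)\right) = 398 \left(-209 + \left(-12 + 27\right)\right) = 398 \left(-209 + 15\right) = 398 \left(-194\right) = -77212$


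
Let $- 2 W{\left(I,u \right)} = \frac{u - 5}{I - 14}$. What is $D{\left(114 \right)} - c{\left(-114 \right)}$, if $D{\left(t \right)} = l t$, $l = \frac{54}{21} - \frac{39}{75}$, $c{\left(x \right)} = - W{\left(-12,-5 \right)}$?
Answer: $\frac{1063201}{4550} \approx 233.67$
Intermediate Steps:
$W{\left(I,u \right)} = - \frac{-5 + u}{2 \left(-14 + I\right)}$ ($W{\left(I,u \right)} = - \frac{\left(u - 5\right) \frac{1}{I - 14}}{2} = - \frac{\left(-5 + u\right) \frac{1}{-14 + I}}{2} = - \frac{\frac{1}{-14 + I} \left(-5 + u\right)}{2} = - \frac{-5 + u}{2 \left(-14 + I\right)}$)
$c{\left(x \right)} = \frac{5}{26}$ ($c{\left(x \right)} = - \frac{5 - -5}{2 \left(-14 - 12\right)} = - \frac{5 + 5}{2 \left(-26\right)} = - \frac{\left(-1\right) 10}{2 \cdot 26} = \left(-1\right) \left(- \frac{5}{26}\right) = \frac{5}{26}$)
$l = \frac{359}{175}$ ($l = 54 \cdot \frac{1}{21} - \frac{13}{25} = \frac{18}{7} - \frac{13}{25} = \frac{359}{175} \approx 2.0514$)
$D{\left(t \right)} = \frac{359 t}{175}$
$D{\left(114 \right)} - c{\left(-114 \right)} = \frac{359}{175} \cdot 114 - \frac{5}{26} = \frac{40926}{175} - \frac{5}{26} = \frac{1063201}{4550}$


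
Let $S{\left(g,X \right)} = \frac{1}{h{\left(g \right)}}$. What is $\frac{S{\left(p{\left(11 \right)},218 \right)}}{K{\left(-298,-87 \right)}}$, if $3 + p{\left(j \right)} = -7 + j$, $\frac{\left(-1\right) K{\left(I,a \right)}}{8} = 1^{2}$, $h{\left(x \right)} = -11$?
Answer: $\frac{1}{88} \approx 0.011364$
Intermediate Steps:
$K{\left(I,a \right)} = -8$ ($K{\left(I,a \right)} = - 8 \cdot 1^{2} = \left(-8\right) 1 = -8$)
$p{\left(j \right)} = -10 + j$ ($p{\left(j \right)} = -3 + \left(-7 + j\right) = -10 + j$)
$S{\left(g,X \right)} = - \frac{1}{11}$ ($S{\left(g,X \right)} = \frac{1}{-11} = - \frac{1}{11}$)
$\frac{S{\left(p{\left(11 \right)},218 \right)}}{K{\left(-298,-87 \right)}} = - \frac{1}{11 \left(-8\right)} = \left(- \frac{1}{11}\right) \left(- \frac{1}{8}\right) = \frac{1}{88}$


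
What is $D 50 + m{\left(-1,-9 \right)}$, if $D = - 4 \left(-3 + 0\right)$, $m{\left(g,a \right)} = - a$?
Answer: $609$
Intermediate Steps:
$D = 12$ ($D = \left(-4\right) \left(-3\right) = 12$)
$D 50 + m{\left(-1,-9 \right)} = 12 \cdot 50 - -9 = 600 + 9 = 609$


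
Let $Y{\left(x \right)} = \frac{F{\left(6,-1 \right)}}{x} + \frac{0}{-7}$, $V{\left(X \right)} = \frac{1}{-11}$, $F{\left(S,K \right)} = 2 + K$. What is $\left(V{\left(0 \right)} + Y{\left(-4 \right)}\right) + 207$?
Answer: $\frac{9093}{44} \approx 206.66$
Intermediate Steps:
$V{\left(X \right)} = - \frac{1}{11}$
$Y{\left(x \right)} = \frac{1}{x}$ ($Y{\left(x \right)} = \frac{2 - 1}{x} + \frac{0}{-7} = 1 \frac{1}{x} + 0 \left(- \frac{1}{7}\right) = \frac{1}{x} + 0 = \frac{1}{x}$)
$\left(V{\left(0 \right)} + Y{\left(-4 \right)}\right) + 207 = \left(- \frac{1}{11} + \frac{1}{-4}\right) + 207 = \left(- \frac{1}{11} - \frac{1}{4}\right) + 207 = - \frac{15}{44} + 207 = \frac{9093}{44}$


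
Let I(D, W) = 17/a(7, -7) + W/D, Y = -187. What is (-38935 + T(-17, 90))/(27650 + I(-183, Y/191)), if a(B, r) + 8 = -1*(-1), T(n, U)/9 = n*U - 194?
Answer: -13322580621/6764560258 ≈ -1.9695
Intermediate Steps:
T(n, U) = -1746 + 9*U*n (T(n, U) = 9*(n*U - 194) = 9*(U*n - 194) = 9*(-194 + U*n) = -1746 + 9*U*n)
a(B, r) = -7 (a(B, r) = -8 - 1*(-1) = -8 + 1 = -7)
I(D, W) = -17/7 + W/D (I(D, W) = 17/(-7) + W/D = 17*(-1/7) + W/D = -17/7 + W/D)
(-38935 + T(-17, 90))/(27650 + I(-183, Y/191)) = (-38935 + (-1746 + 9*90*(-17)))/(27650 + (-17/7 - 187/191/(-183))) = (-38935 + (-1746 - 13770))/(27650 + (-17/7 - 187*1/191*(-1/183))) = (-38935 - 15516)/(27650 + (-17/7 - 187/191*(-1/183))) = -54451/(27650 + (-17/7 + 187/34953)) = -54451/(27650 - 592892/244671) = -54451/6764560258/244671 = -54451*244671/6764560258 = -13322580621/6764560258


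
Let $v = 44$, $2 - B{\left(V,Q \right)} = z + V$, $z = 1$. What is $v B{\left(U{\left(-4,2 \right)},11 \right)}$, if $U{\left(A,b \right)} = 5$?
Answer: $-176$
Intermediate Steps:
$B{\left(V,Q \right)} = 1 - V$ ($B{\left(V,Q \right)} = 2 - \left(1 + V\right) = 1 - V$)
$v B{\left(U{\left(-4,2 \right)},11 \right)} = 44 \left(1 - 5\right) = 44 \left(-4\right) = -176$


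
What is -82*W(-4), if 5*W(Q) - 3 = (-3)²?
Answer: -984/5 ≈ -196.80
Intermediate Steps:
W(Q) = 12/5 (W(Q) = ⅗ + (⅕)*(-3)² = ⅗ + (⅕)*9 = ⅗ + 9/5 = 12/5)
-82*W(-4) = -82*12/5 = -984/5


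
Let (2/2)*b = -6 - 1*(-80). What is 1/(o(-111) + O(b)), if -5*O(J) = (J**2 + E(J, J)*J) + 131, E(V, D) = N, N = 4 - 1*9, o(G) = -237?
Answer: -5/6422 ≈ -0.00077857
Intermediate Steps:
b = 74 (b = -6 - 1*(-80) = -6 + 80 = 74)
N = -5 (N = 4 - 9 = -5)
E(V, D) = -5
O(J) = -131/5 + J - J**2/5 (O(J) = -((J**2 - 5*J) + 131)/5 = -(131 + J**2 - 5*J)/5 = -131/5 + J - J**2/5)
1/(o(-111) + O(b)) = 1/(-237 + (-131/5 + 74 - 1/5*74**2)) = 1/(-237 + (-131/5 + 74 - 1/5*5476)) = 1/(-237 + (-131/5 + 74 - 5476/5)) = 1/(-237 - 5237/5) = 1/(-6422/5) = -5/6422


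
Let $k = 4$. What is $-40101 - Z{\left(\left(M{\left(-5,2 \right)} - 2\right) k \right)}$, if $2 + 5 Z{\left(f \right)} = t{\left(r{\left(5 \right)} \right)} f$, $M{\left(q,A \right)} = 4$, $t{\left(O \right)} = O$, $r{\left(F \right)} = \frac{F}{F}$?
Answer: $- \frac{200511}{5} \approx -40102.0$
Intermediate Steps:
$r{\left(F \right)} = 1$
$Z{\left(f \right)} = - \frac{2}{5} + \frac{f}{5}$ ($Z{\left(f \right)} = - \frac{2}{5} + \frac{1 f}{5} = - \frac{2}{5} + \frac{f}{5}$)
$-40101 - Z{\left(\left(M{\left(-5,2 \right)} - 2\right) k \right)} = -40101 - \left(- \frac{2}{5} + \frac{\left(4 - 2\right) 4}{5}\right) = -40101 - \left(- \frac{2}{5} + \frac{2 \cdot 4}{5}\right) = -40101 - \left(- \frac{2}{5} + \frac{1}{5} \cdot 8\right) = -40101 - \left(- \frac{2}{5} + \frac{8}{5}\right) = -40101 - \frac{6}{5} = - \frac{200511}{5}$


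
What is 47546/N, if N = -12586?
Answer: -23773/6293 ≈ -3.7777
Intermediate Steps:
47546/N = 47546/(-12586) = 47546*(-1/12586) = -23773/6293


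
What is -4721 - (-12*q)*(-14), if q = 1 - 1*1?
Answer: -4721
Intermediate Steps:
q = 0 (q = 1 - 1 = 0)
-4721 - (-12*q)*(-14) = -4721 - (-12*0)*(-14) = -4721 - 0*(-14) = -4721 - 1*0 = -4721 + 0 = -4721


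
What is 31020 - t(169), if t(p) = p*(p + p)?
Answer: -26102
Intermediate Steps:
t(p) = 2*p**2 (t(p) = p*(2*p) = 2*p**2)
31020 - t(169) = 31020 - 2*169**2 = 31020 - 2*28561 = 31020 - 1*57122 = 31020 - 57122 = -26102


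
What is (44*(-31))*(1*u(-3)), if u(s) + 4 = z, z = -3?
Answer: 9548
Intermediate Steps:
u(s) = -7 (u(s) = -4 - 3 = -7)
(44*(-31))*(1*u(-3)) = (44*(-31))*(1*(-7)) = -1364*(-7) = 9548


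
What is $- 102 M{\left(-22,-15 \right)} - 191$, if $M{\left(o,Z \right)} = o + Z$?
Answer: $3583$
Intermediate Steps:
$M{\left(o,Z \right)} = Z + o$
$- 102 M{\left(-22,-15 \right)} - 191 = - 102 \left(-15 - 22\right) - 191 = \left(-102\right) \left(-37\right) - 191 = 3774 - 191 = 3583$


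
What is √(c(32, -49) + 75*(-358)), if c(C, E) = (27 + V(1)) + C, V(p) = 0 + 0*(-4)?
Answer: I*√26791 ≈ 163.68*I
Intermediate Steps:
V(p) = 0 (V(p) = 0 + 0 = 0)
c(C, E) = 27 + C (c(C, E) = (27 + 0) + C = 27 + C)
√(c(32, -49) + 75*(-358)) = √((27 + 32) + 75*(-358)) = √(59 - 26850) = √(-26791) = I*√26791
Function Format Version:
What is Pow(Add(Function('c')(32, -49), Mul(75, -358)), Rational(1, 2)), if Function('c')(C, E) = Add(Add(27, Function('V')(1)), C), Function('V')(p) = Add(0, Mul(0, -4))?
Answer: Mul(I, Pow(26791, Rational(1, 2))) ≈ Mul(163.68, I)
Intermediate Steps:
Function('V')(p) = 0 (Function('V')(p) = Add(0, 0) = 0)
Function('c')(C, E) = Add(27, C) (Function('c')(C, E) = Add(Add(27, 0), C) = Add(27, C))
Pow(Add(Function('c')(32, -49), Mul(75, -358)), Rational(1, 2)) = Pow(Add(Add(27, 32), Mul(75, -358)), Rational(1, 2)) = Pow(Add(59, -26850), Rational(1, 2)) = Pow(-26791, Rational(1, 2)) = Mul(I, Pow(26791, Rational(1, 2)))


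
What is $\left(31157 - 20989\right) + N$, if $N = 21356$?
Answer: $31524$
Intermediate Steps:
$\left(31157 - 20989\right) + N = \left(31157 - 20989\right) + 21356 = 10168 + 21356 = 31524$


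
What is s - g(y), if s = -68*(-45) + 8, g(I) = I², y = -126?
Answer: -12808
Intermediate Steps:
s = 3068 (s = 3060 + 8 = 3068)
s - g(y) = 3068 - 1*(-126)² = 3068 - 1*15876 = 3068 - 15876 = -12808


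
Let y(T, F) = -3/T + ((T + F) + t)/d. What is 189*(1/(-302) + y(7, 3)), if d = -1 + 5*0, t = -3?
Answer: -424197/302 ≈ -1404.6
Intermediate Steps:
d = -1 (d = -1 + 0 = -1)
y(T, F) = 3 - F - T - 3/T (y(T, F) = -3/T + ((T + F) - 3)/(-1) = -3/T + ((F + T) - 3)*(-1) = -3/T + (-3 + F + T)*(-1) = -3/T + (3 - F - T) = 3 - F - T - 3/T)
189*(1/(-302) + y(7, 3)) = 189*(1/(-302) + (3 - 1*3 - 1*7 - 3/7)) = 189*(-1/302 + (3 - 3 - 7 - 3*1/7)) = 189*(-1/302 + (3 - 3 - 7 - 3/7)) = 189*(-1/302 - 52/7) = 189*(-15711/2114) = -424197/302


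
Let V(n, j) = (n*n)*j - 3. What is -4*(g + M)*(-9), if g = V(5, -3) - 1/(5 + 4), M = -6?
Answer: -3028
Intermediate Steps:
V(n, j) = -3 + j*n² (V(n, j) = n²*j - 3 = j*n² - 3 = -3 + j*n²)
g = -703/9 (g = (-3 - 3*5²) - 1/(5 + 4) = (-3 - 3*25) - 1/9 = (-3 - 75) - 1*⅑ = -78 - ⅑ = -703/9 ≈ -78.111)
-4*(g + M)*(-9) = -4*(-703/9 - 6)*(-9) = -(-3028)*(-9)/9 = -4*757 = -3028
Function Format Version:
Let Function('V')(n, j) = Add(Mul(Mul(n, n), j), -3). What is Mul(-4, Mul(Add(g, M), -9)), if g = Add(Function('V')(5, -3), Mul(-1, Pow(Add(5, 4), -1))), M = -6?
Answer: -3028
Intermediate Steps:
Function('V')(n, j) = Add(-3, Mul(j, Pow(n, 2))) (Function('V')(n, j) = Add(Mul(Pow(n, 2), j), -3) = Add(Mul(j, Pow(n, 2)), -3) = Add(-3, Mul(j, Pow(n, 2))))
g = Rational(-703, 9) (g = Add(Add(-3, Mul(-3, Pow(5, 2))), Mul(-1, Pow(Add(5, 4), -1))) = Add(Add(-3, Mul(-3, 25)), Mul(-1, Pow(9, -1))) = Add(Add(-3, -75), Mul(-1, Rational(1, 9))) = Add(-78, Rational(-1, 9)) = Rational(-703, 9) ≈ -78.111)
Mul(-4, Mul(Add(g, M), -9)) = Mul(-4, Mul(Add(Rational(-703, 9), -6), -9)) = Mul(-4, Mul(Rational(-757, 9), -9)) = Mul(-4, 757) = -3028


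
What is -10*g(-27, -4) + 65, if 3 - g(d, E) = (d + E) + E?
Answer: -315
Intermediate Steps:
g(d, E) = 3 - d - 2*E (g(d, E) = 3 - ((d + E) + E) = 3 - ((E + d) + E) = 3 - (d + 2*E) = 3 + (-d - 2*E) = 3 - d - 2*E)
-10*g(-27, -4) + 65 = -10*(3 - 1*(-27) - 2*(-4)) + 65 = -10*(3 + 27 + 8) + 65 = -10*38 + 65 = -380 + 65 = -315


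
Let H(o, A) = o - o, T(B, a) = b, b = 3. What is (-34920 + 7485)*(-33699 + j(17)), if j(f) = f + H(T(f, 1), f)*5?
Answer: 924065670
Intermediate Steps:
T(B, a) = 3
H(o, A) = 0
j(f) = f (j(f) = f + 0*5 = f + 0 = f)
(-34920 + 7485)*(-33699 + j(17)) = (-34920 + 7485)*(-33699 + 17) = -27435*(-33682) = 924065670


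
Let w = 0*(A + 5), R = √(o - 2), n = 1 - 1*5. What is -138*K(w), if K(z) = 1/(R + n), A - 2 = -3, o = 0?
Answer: 92/3 + 23*I*√2/3 ≈ 30.667 + 10.842*I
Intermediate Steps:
A = -1 (A = 2 - 3 = -1)
n = -4 (n = 1 - 5 = -4)
R = I*√2 (R = √(0 - 2) = √(-2) = I*√2 ≈ 1.4142*I)
w = 0 (w = 0*(-1 + 5) = 0*4 = 0)
K(z) = 1/(-4 + I*√2) (K(z) = 1/(I*√2 - 4) = 1/(-4 + I*√2))
-138*K(w) = -138*(-2/9 - I*√2/18) = 92/3 + 23*I*√2/3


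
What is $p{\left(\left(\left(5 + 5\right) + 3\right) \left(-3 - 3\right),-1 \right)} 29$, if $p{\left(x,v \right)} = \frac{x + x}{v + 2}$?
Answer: $-4524$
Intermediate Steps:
$p{\left(x,v \right)} = \frac{2 x}{2 + v}$
$p{\left(\left(\left(5 + 5\right) + 3\right) \left(-3 - 3\right),-1 \right)} 29 = \frac{2 \left(\left(5 + 5\right) + 3\right) \left(-3 - 3\right)}{2 - 1} \cdot 29 = \frac{2 \left(10 + 3\right) \left(-6\right)}{1} \cdot 29 = 2 \cdot 13 \left(-6\right) 1 \cdot 29 = 2 \left(-78\right) 1 \cdot 29 = \left(-156\right) 29 = -4524$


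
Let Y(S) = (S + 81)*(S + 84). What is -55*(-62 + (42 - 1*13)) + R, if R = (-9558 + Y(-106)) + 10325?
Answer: 3132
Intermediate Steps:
Y(S) = (81 + S)*(84 + S)
R = 1317 (R = (-9558 + (6804 + (-106)² + 165*(-106))) + 10325 = (-9558 + (6804 + 11236 - 17490)) + 10325 = (-9558 + 550) + 10325 = -9008 + 10325 = 1317)
-55*(-62 + (42 - 1*13)) + R = -55*(-62 + (42 - 1*13)) + 1317 = -55*(-62 + (42 - 13)) + 1317 = -55*(-62 + 29) + 1317 = -55*(-33) + 1317 = 1815 + 1317 = 3132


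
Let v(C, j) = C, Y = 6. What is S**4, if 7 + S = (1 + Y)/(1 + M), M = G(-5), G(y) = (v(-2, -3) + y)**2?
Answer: 13841287201/6250000 ≈ 2214.6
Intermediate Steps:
G(y) = (-2 + y)**2
M = 49 (M = (-2 - 5)**2 = (-7)**2 = 49)
S = -343/50 (S = -7 + (1 + 6)/(1 + 49) = -7 + 7/50 = -343/50 ≈ -6.8600)
S**4 = (-343/50)**4 = 13841287201/6250000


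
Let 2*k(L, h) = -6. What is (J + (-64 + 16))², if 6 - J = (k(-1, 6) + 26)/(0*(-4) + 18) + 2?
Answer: 664225/324 ≈ 2050.1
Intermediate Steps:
k(L, h) = -3 (k(L, h) = (½)*(-6) = -3)
J = 49/18 (J = 6 - ((-3 + 26)/(0*(-4) + 18) + 2) = 6 - (23/(0 + 18) + 2) = 6 - (23/18 + 2) = 6 - 1*59/18 = 6 - 59/18 = 49/18 ≈ 2.7222)
(J + (-64 + 16))² = (49/18 + (-64 + 16))² = (49/18 - 48)² = (-815/18)² = 664225/324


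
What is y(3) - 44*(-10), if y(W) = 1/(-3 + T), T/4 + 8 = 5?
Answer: 6599/15 ≈ 439.93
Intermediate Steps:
T = -12 (T = -32 + 4*5 = -32 + 20 = -12)
y(W) = -1/15 (y(W) = 1/(-3 - 12) = 1/(-15) = -1/15)
y(3) - 44*(-10) = -1/15 - 44*(-10) = -1/15 + 440 = 6599/15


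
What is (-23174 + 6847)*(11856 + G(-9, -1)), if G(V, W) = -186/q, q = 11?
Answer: -2126265210/11 ≈ -1.9330e+8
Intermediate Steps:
G(V, W) = -186/11
(-23174 + 6847)*(11856 + G(-9, -1)) = (-23174 + 6847)*(11856 - 186/11) = -16327*130230/11 = -2126265210/11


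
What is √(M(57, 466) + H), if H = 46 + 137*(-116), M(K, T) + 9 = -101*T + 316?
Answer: I*√62605 ≈ 250.21*I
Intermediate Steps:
M(K, T) = 307 - 101*T (M(K, T) = -9 + (-101*T + 316) = -9 + (316 - 101*T) = 307 - 101*T)
H = -15846 (H = 46 - 15892 = -15846)
√(M(57, 466) + H) = √((307 - 101*466) - 15846) = √((307 - 47066) - 15846) = √(-46759 - 15846) = √(-62605) = I*√62605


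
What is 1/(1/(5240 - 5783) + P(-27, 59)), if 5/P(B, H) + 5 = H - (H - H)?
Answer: 9774/887 ≈ 11.019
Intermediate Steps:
P(B, H) = 5/(-5 + H) (P(B, H) = 5/(-5 + (H - (H - H))) = 5/(-5 + (H - 1*0)) = 5/(-5 + (H + 0)) = 5/(-5 + H))
1/(1/(5240 - 5783) + P(-27, 59)) = 1/(1/(5240 - 5783) + 5/(-5 + 59)) = 1/(1/(-543) + 5/54) = 1/(-1/543 + 5*(1/54)) = 1/(-1/543 + 5/54) = 1/(887/9774) = 9774/887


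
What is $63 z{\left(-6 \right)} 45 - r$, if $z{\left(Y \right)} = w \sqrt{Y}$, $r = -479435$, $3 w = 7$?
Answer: $479435 + 6615 i \sqrt{6} \approx 4.7944 \cdot 10^{5} + 16203.0 i$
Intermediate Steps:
$w = \frac{7}{3}$ ($w = \frac{1}{3} \cdot 7 = \frac{7}{3} \approx 2.3333$)
$z{\left(Y \right)} = \frac{7 \sqrt{Y}}{3}$
$63 z{\left(-6 \right)} 45 - r = 63 \frac{7 \sqrt{-6}}{3} \cdot 45 - -479435 = 63 \frac{7 i \sqrt{6}}{3} \cdot 45 + 479435 = 147 i \sqrt{6} \cdot 45 + 479435 = 6615 i \sqrt{6} + 479435 = 479435 + 6615 i \sqrt{6}$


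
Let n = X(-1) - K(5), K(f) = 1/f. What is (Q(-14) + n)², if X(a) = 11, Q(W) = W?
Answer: 256/25 ≈ 10.240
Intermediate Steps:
n = 54/5 (n = 11 - 1/5 = 11 - 1*⅕ = 11 - ⅕ = 54/5 ≈ 10.800)
(Q(-14) + n)² = (-14 + 54/5)² = (-16/5)² = 256/25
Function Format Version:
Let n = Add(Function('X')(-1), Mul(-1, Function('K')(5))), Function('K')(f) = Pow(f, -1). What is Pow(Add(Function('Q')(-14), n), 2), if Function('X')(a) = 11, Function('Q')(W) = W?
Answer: Rational(256, 25) ≈ 10.240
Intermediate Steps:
n = Rational(54, 5) (n = Add(11, Mul(-1, Pow(5, -1))) = Add(11, Mul(-1, Rational(1, 5))) = Add(11, Rational(-1, 5)) = Rational(54, 5) ≈ 10.800)
Pow(Add(Function('Q')(-14), n), 2) = Pow(Add(-14, Rational(54, 5)), 2) = Pow(Rational(-16, 5), 2) = Rational(256, 25)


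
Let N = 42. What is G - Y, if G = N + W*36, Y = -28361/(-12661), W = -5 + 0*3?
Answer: -1775579/12661 ≈ -140.24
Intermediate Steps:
W = -5 (W = -5 + 0 = -5)
Y = 28361/12661 (Y = -28361*(-1/12661) = 28361/12661 ≈ 2.2400)
G = -138 (G = 42 - 5*36 = 42 - 180 = -138)
G - Y = -138 - 1*28361/12661 = -138 - 28361/12661 = -1775579/12661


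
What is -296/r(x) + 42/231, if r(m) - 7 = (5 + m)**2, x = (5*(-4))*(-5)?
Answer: 2351/15169 ≈ 0.15499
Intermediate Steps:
x = 100 (x = -20*(-5) = 100)
r(m) = 7 + (5 + m)**2
-296/r(x) + 42/231 = -296/(7 + (5 + 100)**2) + 42/231 = -296/(7 + 105**2) + 42*(1/231) = -296/(7 + 11025) + 2/11 = -296/11032 + 2/11 = -296*1/11032 + 2/11 = -37/1379 + 2/11 = 2351/15169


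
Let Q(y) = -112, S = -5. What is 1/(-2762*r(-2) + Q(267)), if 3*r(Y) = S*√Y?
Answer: -126/47693137 - 20715*I*√2/190772548 ≈ -2.6419e-6 - 0.00015356*I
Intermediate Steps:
r(Y) = -5*√Y/3 (r(Y) = (-5*√Y)/3 = -5*√Y/3)
1/(-2762*r(-2) + Q(267)) = 1/(-(-13810)*√(-2)/3 - 112) = 1/(-(-13810)*I*√2/3 - 112) = 1/(13810*I*√2/3 - 112) = 1/(-112 + 13810*I*√2/3)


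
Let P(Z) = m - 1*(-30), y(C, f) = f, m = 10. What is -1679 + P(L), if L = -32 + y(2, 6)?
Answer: -1639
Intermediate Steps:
L = -26 (L = -32 + 6 = -26)
P(Z) = 40 (P(Z) = 10 - 1*(-30) = 10 + 30 = 40)
-1679 + P(L) = -1679 + 40 = -1639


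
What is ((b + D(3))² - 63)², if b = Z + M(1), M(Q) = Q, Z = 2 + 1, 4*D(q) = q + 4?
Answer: 229441/256 ≈ 896.25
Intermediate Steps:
D(q) = 1 + q/4 (D(q) = (q + 4)/4 = (4 + q)/4 = 1 + q/4)
Z = 3
b = 4 (b = 3 + 1 = 4)
((b + D(3))² - 63)² = ((4 + (1 + (¼)*3))² - 63)² = ((4 + (1 + ¾))² - 63)² = ((4 + 7/4)² - 63)² = ((23/4)² - 63)² = (529/16 - 63)² = (-479/16)² = 229441/256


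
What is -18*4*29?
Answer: -2088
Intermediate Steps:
-18*4*29 = -72*29 = -2088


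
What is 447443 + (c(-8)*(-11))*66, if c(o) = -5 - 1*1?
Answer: 451799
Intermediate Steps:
c(o) = -6 (c(o) = -5 - 1 = -6)
447443 + (c(-8)*(-11))*66 = 447443 - 6*(-11)*66 = 447443 + 66*66 = 447443 + 4356 = 451799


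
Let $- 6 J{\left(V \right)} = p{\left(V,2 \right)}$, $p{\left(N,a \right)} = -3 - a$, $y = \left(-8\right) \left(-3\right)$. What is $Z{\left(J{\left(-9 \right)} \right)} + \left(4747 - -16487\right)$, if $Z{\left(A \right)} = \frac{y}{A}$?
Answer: $\frac{106314}{5} \approx 21263.0$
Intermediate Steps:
$y = 24$
$J{\left(V \right)} = \frac{5}{6}$ ($J{\left(V \right)} = - \frac{-3 - 2}{6} = \left(- \frac{1}{6}\right) \left(-5\right) = \frac{5}{6}$)
$Z{\left(A \right)} = \frac{24}{A}$
$Z{\left(J{\left(-9 \right)} \right)} + \left(4747 - -16487\right) = \frac{24}{\frac{5}{6}} + \left(4747 - -16487\right) = 24 \cdot \frac{6}{5} + \left(4747 + 16487\right) = \frac{144}{5} + 21234 = \frac{106314}{5}$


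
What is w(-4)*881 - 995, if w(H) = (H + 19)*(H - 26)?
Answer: -397445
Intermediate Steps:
w(H) = (-26 + H)*(19 + H) (w(H) = (19 + H)*(-26 + H) = (-26 + H)*(19 + H))
w(-4)*881 - 995 = (-494 + (-4)² - 7*(-4))*881 - 995 = (-494 + 16 + 28)*881 - 995 = -450*881 - 995 = -396450 - 995 = -397445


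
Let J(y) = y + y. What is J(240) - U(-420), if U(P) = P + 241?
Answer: 659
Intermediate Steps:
U(P) = 241 + P
J(y) = 2*y
J(240) - U(-420) = 2*240 - (241 - 420) = 480 - 1*(-179) = 480 + 179 = 659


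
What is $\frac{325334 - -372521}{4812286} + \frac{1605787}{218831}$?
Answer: $\frac{7880218606587}{1053077357666} \approx 7.483$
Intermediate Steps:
$\frac{325334 - -372521}{4812286} + \frac{1605787}{218831} = \left(325334 + 372521\right) \frac{1}{4812286} + 1605787 \cdot \frac{1}{218831} = 697855 \cdot \frac{1}{4812286} + \frac{1605787}{218831} = \frac{697855}{4812286} + \frac{1605787}{218831} = \frac{7880218606587}{1053077357666}$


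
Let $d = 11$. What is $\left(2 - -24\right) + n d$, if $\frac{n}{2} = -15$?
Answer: $-304$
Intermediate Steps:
$n = -30$ ($n = 2 \left(-15\right) = -30$)
$\left(2 - -24\right) + n d = \left(2 - -24\right) - 330 = \left(2 + 24\right) - 330 = 26 - 330 = -304$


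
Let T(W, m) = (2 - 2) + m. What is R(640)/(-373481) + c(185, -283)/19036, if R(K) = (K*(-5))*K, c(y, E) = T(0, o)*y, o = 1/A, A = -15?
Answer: 116943365203/21328752948 ≈ 5.4829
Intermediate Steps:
o = -1/15 (o = 1/(-15) = -1/15 ≈ -0.066667)
T(W, m) = m (T(W, m) = 0 + m = m)
c(y, E) = -y/15
R(K) = -5*K**2 (R(K) = (-5*K)*K = -5*K**2)
R(640)/(-373481) + c(185, -283)/19036 = -5*640**2/(-373481) - 1/15*185/19036 = -5*409600*(-1/373481) - 37/3*1/19036 = -2048000*(-1/373481) - 37/57108 = 2048000/373481 - 37/57108 = 116943365203/21328752948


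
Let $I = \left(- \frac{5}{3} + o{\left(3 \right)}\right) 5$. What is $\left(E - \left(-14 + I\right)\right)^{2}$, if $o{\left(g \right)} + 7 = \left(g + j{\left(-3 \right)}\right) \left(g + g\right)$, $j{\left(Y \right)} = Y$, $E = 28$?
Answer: $\frac{65536}{9} \approx 7281.8$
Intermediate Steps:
$o{\left(g \right)} = -7 + 2 g \left(-3 + g\right)$ ($o{\left(g \right)} = -7 + \left(g - 3\right) \left(g + g\right) = -7 + \left(-3 + g\right) 2 g = -7 + 2 g \left(-3 + g\right)$)
$I = - \frac{130}{3}$ ($I = \left(- \frac{5}{3} - \left(25 - 18\right)\right) 5 = \left(\left(-5\right) \frac{1}{3} - 7\right) 5 = \left(- \frac{5}{3} - 7\right) 5 = \left(- \frac{26}{3}\right) 5 = - \frac{130}{3} \approx -43.333$)
$\left(E - \left(-14 + I\right)\right)^{2} = \left(28 + \left(14 - - \frac{130}{3}\right)\right)^{2} = \left(28 + \left(14 + \frac{130}{3}\right)\right)^{2} = \left(28 + \frac{172}{3}\right)^{2} = \left(\frac{256}{3}\right)^{2} = \frac{65536}{9}$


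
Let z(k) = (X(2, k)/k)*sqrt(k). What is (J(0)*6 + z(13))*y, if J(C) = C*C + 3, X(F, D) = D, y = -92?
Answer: -1656 - 92*sqrt(13) ≈ -1987.7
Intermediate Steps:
J(C) = 3 + C**2 (J(C) = C**2 + 3 = 3 + C**2)
z(k) = sqrt(k) (z(k) = (k/k)*sqrt(k) = 1*sqrt(k) = sqrt(k))
(J(0)*6 + z(13))*y = ((3 + 0**2)*6 + sqrt(13))*(-92) = ((3 + 0)*6 + sqrt(13))*(-92) = (3*6 + sqrt(13))*(-92) = (18 + sqrt(13))*(-92) = -1656 - 92*sqrt(13)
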